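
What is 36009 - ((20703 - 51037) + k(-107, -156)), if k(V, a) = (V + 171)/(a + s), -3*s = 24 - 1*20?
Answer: 3914261/59 ≈ 66343.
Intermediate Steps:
s = -4/3 (s = -(24 - 1*20)/3 = -(24 - 20)/3 = -⅓*4 = -4/3 ≈ -1.3333)
k(V, a) = (171 + V)/(-4/3 + a) (k(V, a) = (V + 171)/(a - 4/3) = (171 + V)/(-4/3 + a))
36009 - ((20703 - 51037) + k(-107, -156)) = 36009 - ((20703 - 51037) + 3*(171 - 107)/(-4 + 3*(-156))) = 36009 - (-30334 + 3*64/(-4 - 468)) = 36009 - (-30334 + 3*64/(-472)) = 36009 - (-30334 + 3*(-1/472)*64) = 36009 - (-30334 - 24/59) = 36009 - 1*(-1789730/59) = 36009 + 1789730/59 = 3914261/59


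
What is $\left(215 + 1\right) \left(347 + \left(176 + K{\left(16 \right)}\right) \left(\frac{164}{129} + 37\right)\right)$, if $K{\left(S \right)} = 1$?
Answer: $\frac{66140064}{43} \approx 1.5381 \cdot 10^{6}$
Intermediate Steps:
$\left(215 + 1\right) \left(347 + \left(176 + K{\left(16 \right)}\right) \left(\frac{164}{129} + 37\right)\right) = \left(215 + 1\right) \left(347 + \left(176 + 1\right) \left(\frac{164}{129} + 37\right)\right) = 216 \left(347 + 177 \left(164 \cdot \frac{1}{129} + 37\right)\right) = 216 \left(347 + 177 \left(\frac{164}{129} + 37\right)\right) = 216 \left(347 + 177 \cdot \frac{4937}{129}\right) = 216 \left(347 + \frac{291283}{43}\right) = 216 \cdot \frac{306204}{43} = \frac{66140064}{43}$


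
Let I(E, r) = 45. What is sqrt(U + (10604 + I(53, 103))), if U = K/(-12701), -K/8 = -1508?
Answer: 3*sqrt(1129319185)/977 ≈ 103.19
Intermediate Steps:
K = 12064 (K = -8*(-1508) = 12064)
U = -928/977 (U = 12064/(-12701) = 12064*(-1/12701) = -928/977 ≈ -0.94985)
sqrt(U + (10604 + I(53, 103))) = sqrt(-928/977 + (10604 + 45)) = sqrt(-928/977 + 10649) = sqrt(10403145/977) = 3*sqrt(1129319185)/977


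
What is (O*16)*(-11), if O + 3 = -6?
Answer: 1584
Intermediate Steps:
O = -9 (O = -3 - 6 = -9)
(O*16)*(-11) = -9*16*(-11) = -144*(-11) = 1584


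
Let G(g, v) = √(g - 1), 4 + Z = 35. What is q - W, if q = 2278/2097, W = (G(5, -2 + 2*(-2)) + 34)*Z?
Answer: -2337974/2097 ≈ -1114.9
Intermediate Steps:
Z = 31 (Z = -4 + 35 = 31)
G(g, v) = √(-1 + g)
W = 1116 (W = (√(-1 + 5) + 34)*31 = (√4 + 34)*31 = (2 + 34)*31 = 36*31 = 1116)
q = 2278/2097 (q = 2278*(1/2097) = 2278/2097 ≈ 1.0863)
q - W = 2278/2097 - 1*1116 = 2278/2097 - 1116 = -2337974/2097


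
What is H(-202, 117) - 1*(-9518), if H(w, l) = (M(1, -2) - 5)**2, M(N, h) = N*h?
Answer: 9567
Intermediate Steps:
H(w, l) = 49 (H(w, l) = (1*(-2) - 5)**2 = (-2 - 5)**2 = (-7)**2 = 49)
H(-202, 117) - 1*(-9518) = 49 - 1*(-9518) = 49 + 9518 = 9567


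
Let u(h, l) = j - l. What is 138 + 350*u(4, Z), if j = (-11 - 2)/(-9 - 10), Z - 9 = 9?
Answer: -112528/19 ≈ -5922.5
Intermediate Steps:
Z = 18 (Z = 9 + 9 = 18)
j = 13/19 (j = -13/(-19) = -13*(-1/19) = 13/19 ≈ 0.68421)
u(h, l) = 13/19 - l
138 + 350*u(4, Z) = 138 + 350*(13/19 - 1*18) = 138 + 350*(13/19 - 18) = 138 + 350*(-329/19) = 138 - 115150/19 = -112528/19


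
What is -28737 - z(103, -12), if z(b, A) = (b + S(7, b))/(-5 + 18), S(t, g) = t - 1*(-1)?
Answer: -373692/13 ≈ -28746.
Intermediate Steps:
S(t, g) = 1 + t (S(t, g) = t + 1 = 1 + t)
z(b, A) = 8/13 + b/13 (z(b, A) = (b + (1 + 7))/(-5 + 18) = (b + 8)/13 = (8 + b)*(1/13) = 8/13 + b/13)
-28737 - z(103, -12) = -28737 - (8/13 + (1/13)*103) = -28737 - (8/13 + 103/13) = -28737 - 1*111/13 = -28737 - 111/13 = -373692/13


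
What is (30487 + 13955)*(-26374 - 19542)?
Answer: -2040598872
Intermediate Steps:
(30487 + 13955)*(-26374 - 19542) = 44442*(-45916) = -2040598872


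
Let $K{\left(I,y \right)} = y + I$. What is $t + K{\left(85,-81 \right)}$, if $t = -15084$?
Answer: $-15080$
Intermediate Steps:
$K{\left(I,y \right)} = I + y$
$t + K{\left(85,-81 \right)} = -15084 + \left(85 - 81\right) = -15084 + 4 = -15080$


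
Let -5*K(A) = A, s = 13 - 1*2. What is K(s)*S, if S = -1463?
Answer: 16093/5 ≈ 3218.6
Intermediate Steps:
s = 11 (s = 13 - 2 = 11)
K(A) = -A/5
K(s)*S = -1/5*11*(-1463) = -11/5*(-1463) = 16093/5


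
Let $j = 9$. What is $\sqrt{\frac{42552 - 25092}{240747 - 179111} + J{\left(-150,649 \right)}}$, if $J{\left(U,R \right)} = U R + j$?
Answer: $\frac{4 i \sqrt{1444519694346}}{15409} \approx 311.99 i$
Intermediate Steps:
$J{\left(U,R \right)} = 9 + R U$ ($J{\left(U,R \right)} = U R + 9 = R U + 9 = 9 + R U$)
$\sqrt{\frac{42552 - 25092}{240747 - 179111} + J{\left(-150,649 \right)}} = \sqrt{\frac{42552 - 25092}{240747 - 179111} + \left(9 + 649 \left(-150\right)\right)} = \sqrt{\frac{17460}{61636} + \left(9 - 97350\right)} = \sqrt{17460 \cdot \frac{1}{61636} - 97341} = \sqrt{\frac{4365}{15409} - 97341} = \sqrt{- \frac{1499923104}{15409}} = \frac{4 i \sqrt{1444519694346}}{15409}$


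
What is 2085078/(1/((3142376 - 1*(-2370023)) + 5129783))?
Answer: 22189779560196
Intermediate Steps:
2085078/(1/((3142376 - 1*(-2370023)) + 5129783)) = 2085078/(1/((3142376 + 2370023) + 5129783)) = 2085078/(1/(5512399 + 5129783)) = 2085078/(1/10642182) = 2085078*10642182 = 22189779560196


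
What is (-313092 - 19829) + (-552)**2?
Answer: -28217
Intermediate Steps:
(-313092 - 19829) + (-552)**2 = -332921 + 304704 = -28217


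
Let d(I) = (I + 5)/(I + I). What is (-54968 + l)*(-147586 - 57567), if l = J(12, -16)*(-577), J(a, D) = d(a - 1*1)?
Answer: 124992337392/11 ≈ 1.1363e+10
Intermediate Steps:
d(I) = (5 + I)/(2*I) (d(I) = (5 + I)/((2*I)) = (5 + I)*(1/(2*I)) = (5 + I)/(2*I))
J(a, D) = (4 + a)/(2*(-1 + a)) (J(a, D) = (5 + (a - 1*1))/(2*(a - 1*1)) = (5 + (a - 1))/(2*(a - 1)) = (5 + (-1 + a))/(2*(-1 + a)) = (4 + a)/(2*(-1 + a)))
l = -4616/11 (l = ((4 + 12)/(2*(-1 + 12)))*(-577) = ((½)*16/11)*(-577) = ((½)*(1/11)*16)*(-577) = (8/11)*(-577) = -4616/11 ≈ -419.64)
(-54968 + l)*(-147586 - 57567) = (-54968 - 4616/11)*(-147586 - 57567) = -609264/11*(-205153) = 124992337392/11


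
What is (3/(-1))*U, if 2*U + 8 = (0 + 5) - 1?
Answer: 6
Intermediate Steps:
U = -2 (U = -4 + ((0 + 5) - 1)/2 = -4 + (5 - 1)/2 = -4 + (½)*4 = -4 + 2 = -2)
(3/(-1))*U = (3/(-1))*(-2) = -1*3*(-2) = -3*(-2) = 6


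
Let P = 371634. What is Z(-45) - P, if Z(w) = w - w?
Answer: -371634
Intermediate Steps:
Z(w) = 0
Z(-45) - P = 0 - 1*371634 = 0 - 371634 = -371634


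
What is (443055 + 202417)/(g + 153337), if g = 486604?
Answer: 645472/639941 ≈ 1.0086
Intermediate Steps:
(443055 + 202417)/(g + 153337) = (443055 + 202417)/(486604 + 153337) = 645472/639941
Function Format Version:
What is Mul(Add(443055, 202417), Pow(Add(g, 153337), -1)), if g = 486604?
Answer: Rational(645472, 639941) ≈ 1.0086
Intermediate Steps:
Mul(Add(443055, 202417), Pow(Add(g, 153337), -1)) = Mul(Add(443055, 202417), Pow(Add(486604, 153337), -1)) = Mul(645472, Pow(639941, -1)) = Mul(645472, Rational(1, 639941)) = Rational(645472, 639941)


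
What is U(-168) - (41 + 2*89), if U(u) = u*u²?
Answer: -4741851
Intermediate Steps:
U(u) = u³
U(-168) - (41 + 2*89) = (-168)³ - (41 + 2*89) = -4741632 - (41 + 178) = -4741632 - 1*219 = -4741632 - 219 = -4741851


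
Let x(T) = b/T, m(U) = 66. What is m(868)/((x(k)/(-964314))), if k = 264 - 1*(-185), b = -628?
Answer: 7144120269/157 ≈ 4.5504e+7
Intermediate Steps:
k = 449 (k = 264 + 185 = 449)
x(T) = -628/T
m(868)/((x(k)/(-964314))) = 66/((-628/449/(-964314))) = 66/((-628*1/449*(-1/964314))) = 66/((-628/449*(-1/964314))) = 66/(314/216488493) = 66*(216488493/314) = 7144120269/157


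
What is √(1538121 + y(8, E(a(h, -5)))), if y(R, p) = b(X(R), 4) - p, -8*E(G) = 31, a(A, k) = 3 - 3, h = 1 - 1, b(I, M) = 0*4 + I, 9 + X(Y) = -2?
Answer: √24609822/4 ≈ 1240.2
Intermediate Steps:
X(Y) = -11 (X(Y) = -9 - 2 = -11)
b(I, M) = I (b(I, M) = 0 + I = I)
h = 0
a(A, k) = 0
E(G) = -31/8 (E(G) = -⅛*31 = -31/8)
y(R, p) = -11 - p
√(1538121 + y(8, E(a(h, -5)))) = √(1538121 + (-11 - 1*(-31/8))) = √(1538121 + (-11 + 31/8)) = √(1538121 - 57/8) = √(12304911/8) = √24609822/4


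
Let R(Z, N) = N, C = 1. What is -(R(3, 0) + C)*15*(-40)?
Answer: 600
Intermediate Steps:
-(R(3, 0) + C)*15*(-40) = -(0 + 1)*15*(-40) = -1*15*(-40) = -15*(-40) = -1*(-600) = 600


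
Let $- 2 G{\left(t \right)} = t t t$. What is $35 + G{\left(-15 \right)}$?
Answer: $\frac{3445}{2} \approx 1722.5$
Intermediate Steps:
$G{\left(t \right)} = - \frac{t^{3}}{2}$ ($G{\left(t \right)} = - \frac{t t t}{2} = - \frac{t^{2} t}{2} = - \frac{t^{3}}{2}$)
$35 + G{\left(-15 \right)} = 35 - \frac{\left(-15\right)^{3}}{2} = 35 - - \frac{3375}{2} = 35 + \frac{3375}{2} = \frac{3445}{2}$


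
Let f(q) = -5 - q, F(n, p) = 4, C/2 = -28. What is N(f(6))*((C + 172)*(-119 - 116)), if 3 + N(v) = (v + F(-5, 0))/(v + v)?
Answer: 804170/11 ≈ 73106.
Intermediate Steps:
C = -56 (C = 2*(-28) = -56)
N(v) = -3 + (4 + v)/(2*v) (N(v) = -3 + (v + 4)/(v + v) = -3 + (4 + v)/((2*v)) = -3 + (4 + v)*(1/(2*v)) = -3 + (4 + v)/(2*v))
N(f(6))*((C + 172)*(-119 - 116)) = (-5/2 + 2/(-5 - 1*6))*((-56 + 172)*(-119 - 116)) = (-5/2 + 2/(-5 - 6))*(116*(-235)) = (-5/2 + 2/(-11))*(-27260) = (-5/2 + 2*(-1/11))*(-27260) = (-5/2 - 2/11)*(-27260) = -59/22*(-27260) = 804170/11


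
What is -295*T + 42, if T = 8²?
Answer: -18838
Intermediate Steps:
T = 64
-295*T + 42 = -295*64 + 42 = -18880 + 42 = -18838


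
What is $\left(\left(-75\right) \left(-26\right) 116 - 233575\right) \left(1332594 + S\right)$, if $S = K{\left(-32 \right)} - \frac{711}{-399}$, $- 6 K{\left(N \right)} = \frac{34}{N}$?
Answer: $- \frac{125482565886875}{12768} \approx -9.8279 \cdot 10^{9}$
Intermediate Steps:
$K{\left(N \right)} = - \frac{17}{3 N}$ ($K{\left(N \right)} = - \frac{34 \frac{1}{N}}{6} = - \frac{17}{3 N}$)
$S = \frac{25013}{12768}$ ($S = - \frac{17}{3 \left(-32\right)} - \frac{711}{-399} = \left(- \frac{17}{3}\right) \left(- \frac{1}{32}\right) - - \frac{237}{133} = \frac{17}{96} + \frac{237}{133} = \frac{25013}{12768} \approx 1.959$)
$\left(\left(-75\right) \left(-26\right) 116 - 233575\right) \left(1332594 + S\right) = \left(\left(-75\right) \left(-26\right) 116 - 233575\right) \left(1332594 + \frac{25013}{12768}\right) = \left(1950 \cdot 116 - 233575\right) \frac{17014585205}{12768} = \left(226200 - 233575\right) \frac{17014585205}{12768} = \left(-7375\right) \frac{17014585205}{12768} = - \frac{125482565886875}{12768}$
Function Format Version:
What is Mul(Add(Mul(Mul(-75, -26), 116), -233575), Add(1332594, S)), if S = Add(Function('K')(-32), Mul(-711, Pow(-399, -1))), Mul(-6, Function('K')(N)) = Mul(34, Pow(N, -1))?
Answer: Rational(-125482565886875, 12768) ≈ -9.8279e+9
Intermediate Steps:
Function('K')(N) = Mul(Rational(-17, 3), Pow(N, -1)) (Function('K')(N) = Mul(Rational(-1, 6), Mul(34, Pow(N, -1))) = Mul(Rational(-17, 3), Pow(N, -1)))
S = Rational(25013, 12768) (S = Add(Mul(Rational(-17, 3), Pow(-32, -1)), Mul(-711, Pow(-399, -1))) = Add(Mul(Rational(-17, 3), Rational(-1, 32)), Mul(-711, Rational(-1, 399))) = Add(Rational(17, 96), Rational(237, 133)) = Rational(25013, 12768) ≈ 1.9590)
Mul(Add(Mul(Mul(-75, -26), 116), -233575), Add(1332594, S)) = Mul(Add(Mul(Mul(-75, -26), 116), -233575), Add(1332594, Rational(25013, 12768))) = Mul(Add(Mul(1950, 116), -233575), Rational(17014585205, 12768)) = Mul(Add(226200, -233575), Rational(17014585205, 12768)) = Mul(-7375, Rational(17014585205, 12768)) = Rational(-125482565886875, 12768)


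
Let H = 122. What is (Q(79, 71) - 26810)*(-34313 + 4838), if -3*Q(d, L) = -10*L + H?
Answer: 784447650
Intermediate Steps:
Q(d, L) = -122/3 + 10*L/3 (Q(d, L) = -(-10*L + 122)/3 = -(122 - 10*L)/3 = -122/3 + 10*L/3)
(Q(79, 71) - 26810)*(-34313 + 4838) = ((-122/3 + (10/3)*71) - 26810)*(-34313 + 4838) = ((-122/3 + 710/3) - 26810)*(-29475) = (196 - 26810)*(-29475) = -26614*(-29475) = 784447650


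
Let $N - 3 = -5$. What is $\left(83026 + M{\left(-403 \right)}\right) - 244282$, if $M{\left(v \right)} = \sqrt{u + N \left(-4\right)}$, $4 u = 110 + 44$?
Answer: $-161256 + \frac{\sqrt{186}}{2} \approx -1.6125 \cdot 10^{5}$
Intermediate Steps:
$N = -2$ ($N = 3 - 5 = -2$)
$u = \frac{77}{2}$ ($u = \frac{110 + 44}{4} = \frac{1}{4} \cdot 154 = \frac{77}{2} \approx 38.5$)
$M{\left(v \right)} = \frac{\sqrt{186}}{2}$ ($M{\left(v \right)} = \sqrt{\frac{77}{2} - -8} = \sqrt{\frac{77}{2} + 8} = \sqrt{\frac{93}{2}} = \frac{\sqrt{186}}{2}$)
$\left(83026 + M{\left(-403 \right)}\right) - 244282 = \left(83026 + \frac{\sqrt{186}}{2}\right) - 244282 = -161256 + \frac{\sqrt{186}}{2}$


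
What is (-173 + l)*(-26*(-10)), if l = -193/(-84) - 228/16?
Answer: -1009840/21 ≈ -48088.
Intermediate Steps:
l = -251/21 (l = -193*(-1/84) - 228*1/16 = 193/84 - 57/4 = -251/21 ≈ -11.952)
(-173 + l)*(-26*(-10)) = (-173 - 251/21)*(-26*(-10)) = -3884/21*260 = -1009840/21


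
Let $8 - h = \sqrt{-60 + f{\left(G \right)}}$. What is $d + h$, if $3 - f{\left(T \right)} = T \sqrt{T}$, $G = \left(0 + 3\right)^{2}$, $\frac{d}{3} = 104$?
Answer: $320 - 2 i \sqrt{21} \approx 320.0 - 9.1651 i$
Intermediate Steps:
$d = 312$ ($d = 3 \cdot 104 = 312$)
$G = 9$ ($G = 3^{2} = 9$)
$f{\left(T \right)} = 3 - T^{\frac{3}{2}}$ ($f{\left(T \right)} = 3 - T \sqrt{T} = 3 - T^{\frac{3}{2}}$)
$h = 8 - 2 i \sqrt{21}$ ($h = 8 - \sqrt{-60 + \left(3 - 9^{\frac{3}{2}}\right)} = 8 - \sqrt{-60 + \left(3 - 27\right)} = 8 - \sqrt{-60 - 24} = 8 - \sqrt{-84} = 8 - 2 i \sqrt{21} \approx 8.0 - 9.1651 i$)
$d + h = 312 + \left(8 - 2 i \sqrt{21}\right) = 320 - 2 i \sqrt{21}$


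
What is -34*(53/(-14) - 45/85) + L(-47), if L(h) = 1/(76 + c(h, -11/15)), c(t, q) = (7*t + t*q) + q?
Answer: 3377698/23023 ≈ 146.71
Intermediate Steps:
c(t, q) = q + 7*t + q*t (c(t, q) = (7*t + q*t) + q = q + 7*t + q*t)
L(h) = 1/(1129/15 + 94*h/15) (L(h) = 1/(76 + (-11/15 + 7*h + (-11/15)*h)) = 1/(76 + (-11*1/15 + 7*h + (-11*1/15)*h)) = 1/(76 + (-11/15 + 7*h - 11*h/15)) = 1/(76 + (-11/15 + 94*h/15)) = 1/(1129/15 + 94*h/15))
-34*(53/(-14) - 45/85) + L(-47) = -34*(53/(-14) - 45/85) + 15/(1129 + 94*(-47)) = -34*(53*(-1/14) - 45*1/85) + 15/(1129 - 4418) = -34*(-53/14 - 9/17) + 15/(-3289) = -34*(-1027/238) + 15*(-1/3289) = 1027/7 - 15/3289 = 3377698/23023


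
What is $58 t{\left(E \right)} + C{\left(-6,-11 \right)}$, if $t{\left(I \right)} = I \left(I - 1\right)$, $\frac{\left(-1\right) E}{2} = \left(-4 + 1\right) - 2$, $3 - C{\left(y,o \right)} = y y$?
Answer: $5187$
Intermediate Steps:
$C{\left(y,o \right)} = 3 - y^{2}$ ($C{\left(y,o \right)} = 3 - y y = 3 - y^{2}$)
$E = 10$ ($E = - 2 \left(\left(-4 + 1\right) - 2\right) = - 2 \left(-3 - 2\right) = \left(-2\right) \left(-5\right) = 10$)
$t{\left(I \right)} = I \left(-1 + I\right)$
$58 t{\left(E \right)} + C{\left(-6,-11 \right)} = 58 \cdot 10 \left(-1 + 10\right) + \left(3 - \left(-6\right)^{2}\right) = 58 \cdot 10 \cdot 9 + \left(3 - 36\right) = 58 \cdot 90 + \left(3 - 36\right) = 5220 - 33 = 5187$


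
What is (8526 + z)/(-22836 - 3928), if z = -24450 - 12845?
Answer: 28769/26764 ≈ 1.0749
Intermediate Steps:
z = -37295
(8526 + z)/(-22836 - 3928) = (8526 - 37295)/(-22836 - 3928) = -28769/(-26764) = -28769*(-1/26764) = 28769/26764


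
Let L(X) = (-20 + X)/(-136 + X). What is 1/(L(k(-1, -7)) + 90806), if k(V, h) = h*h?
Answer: 3/272417 ≈ 1.1013e-5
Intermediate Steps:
k(V, h) = h²
L(X) = (-20 + X)/(-136 + X)
1/(L(k(-1, -7)) + 90806) = 1/((-20 + (-7)²)/(-136 + (-7)²) + 90806) = 1/((-20 + 49)/(-136 + 49) + 90806) = 1/(29/(-87) + 90806) = 1/(-1/87*29 + 90806) = 1/(-⅓ + 90806) = 1/(272417/3) = 3/272417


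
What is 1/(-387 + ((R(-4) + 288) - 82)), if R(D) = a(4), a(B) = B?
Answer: -1/177 ≈ -0.0056497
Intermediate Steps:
R(D) = 4
1/(-387 + ((R(-4) + 288) - 82)) = 1/(-387 + ((4 + 288) - 82)) = 1/(-387 + (292 - 82)) = 1/(-387 + 210) = 1/(-177) = -1/177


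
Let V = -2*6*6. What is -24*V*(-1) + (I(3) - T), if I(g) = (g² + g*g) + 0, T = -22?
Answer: -1688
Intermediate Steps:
I(g) = 2*g² (I(g) = (g² + g²) + 0 = 2*g² + 0 = 2*g²)
V = -72 (V = -12*6 = -72)
-24*V*(-1) + (I(3) - T) = -(-1728)*(-1) + (2*3² - 1*(-22)) = -24*72 + (2*9 + 22) = -1728 + (18 + 22) = -1728 + 40 = -1688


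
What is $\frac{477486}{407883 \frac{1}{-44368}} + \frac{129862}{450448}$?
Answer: $- \frac{1590455406230293}{30621680264} \approx -51939.0$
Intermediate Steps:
$\frac{477486}{407883 \frac{1}{-44368}} + \frac{129862}{450448} = \frac{477486}{407883 \left(- \frac{1}{44368}\right)} + 129862 \cdot \frac{1}{450448} = \frac{477486}{- \frac{407883}{44368}} + \frac{64931}{225224} = 477486 \left(- \frac{44368}{407883}\right) + \frac{64931}{225224} = - \frac{7061699616}{135961} + \frac{64931}{225224} = - \frac{1590455406230293}{30621680264}$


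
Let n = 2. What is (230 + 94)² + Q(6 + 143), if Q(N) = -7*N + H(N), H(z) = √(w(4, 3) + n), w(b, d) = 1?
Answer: 103933 + √3 ≈ 1.0393e+5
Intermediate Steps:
H(z) = √3 (H(z) = √(1 + 2) = √3)
Q(N) = √3 - 7*N (Q(N) = -7*N + √3 = √3 - 7*N)
(230 + 94)² + Q(6 + 143) = (230 + 94)² + (√3 - 7*(6 + 143)) = 324² + (√3 - 7*149) = 104976 + (√3 - 1043) = 104976 + (-1043 + √3) = 103933 + √3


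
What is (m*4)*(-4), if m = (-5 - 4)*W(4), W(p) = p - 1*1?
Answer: 432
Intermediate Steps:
W(p) = -1 + p (W(p) = p - 1 = -1 + p)
m = -27 (m = (-5 - 4)*(-1 + 4) = -9*3 = -27)
(m*4)*(-4) = -27*4*(-4) = -108*(-4) = 432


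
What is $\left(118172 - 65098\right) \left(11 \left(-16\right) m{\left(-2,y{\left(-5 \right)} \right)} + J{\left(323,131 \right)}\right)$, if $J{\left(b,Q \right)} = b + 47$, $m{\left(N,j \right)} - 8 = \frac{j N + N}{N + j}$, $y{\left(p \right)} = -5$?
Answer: $-44415356$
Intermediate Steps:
$m{\left(N,j \right)} = 8 + \frac{N + N j}{N + j}$ ($m{\left(N,j \right)} = 8 + \frac{j N + N}{N + j} = 8 + \frac{N j + N}{N + j} = 8 + \frac{N + N j}{N + j}$)
$J{\left(b,Q \right)} = 47 + b$
$\left(118172 - 65098\right) \left(11 \left(-16\right) m{\left(-2,y{\left(-5 \right)} \right)} + J{\left(323,131 \right)}\right) = \left(118172 - 65098\right) \left(11 \left(-16\right) \frac{8 \left(-5\right) + 9 \left(-2\right) - -10}{-2 - 5} + \left(47 + 323\right)\right) = 53074 \left(- 176 \frac{-40 - 18 + 10}{-7} + 370\right) = 53074 \left(- 176 \left(\left(- \frac{1}{7}\right) \left(-48\right)\right) + 370\right) = 53074 \left(\left(-176\right) \frac{48}{7} + 370\right) = 53074 \left(- \frac{8448}{7} + 370\right) = 53074 \left(- \frac{5858}{7}\right) = -44415356$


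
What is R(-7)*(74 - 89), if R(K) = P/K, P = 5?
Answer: 75/7 ≈ 10.714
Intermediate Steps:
R(K) = 5/K
R(-7)*(74 - 89) = (5/(-7))*(74 - 89) = (5*(-⅐))*(-15) = -5/7*(-15) = 75/7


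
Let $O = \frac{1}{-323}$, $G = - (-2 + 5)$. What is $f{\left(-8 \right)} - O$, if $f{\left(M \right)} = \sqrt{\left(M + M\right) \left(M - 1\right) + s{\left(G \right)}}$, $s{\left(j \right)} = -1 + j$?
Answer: $\frac{1}{323} + 2 \sqrt{35} \approx 11.835$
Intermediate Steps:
$G = -3$ ($G = \left(-1\right) 3 = -3$)
$O = - \frac{1}{323} \approx -0.003096$
$f{\left(M \right)} = \sqrt{-4 + 2 M \left(-1 + M\right)}$ ($f{\left(M \right)} = \sqrt{\left(M + M\right) \left(M - 1\right) - 4} = \sqrt{2 M \left(-1 + M\right) - 4} = \sqrt{-4 + 2 M \left(-1 + M\right)}$)
$f{\left(-8 \right)} - O = \sqrt{-4 - -16 + 2 \left(-8\right)^{2}} - - \frac{1}{323} = \sqrt{-4 + 16 + 2 \cdot 64} + \frac{1}{323} = \sqrt{-4 + 16 + 128} + \frac{1}{323} = \sqrt{140} + \frac{1}{323} = 2 \sqrt{35} + \frac{1}{323} = \frac{1}{323} + 2 \sqrt{35}$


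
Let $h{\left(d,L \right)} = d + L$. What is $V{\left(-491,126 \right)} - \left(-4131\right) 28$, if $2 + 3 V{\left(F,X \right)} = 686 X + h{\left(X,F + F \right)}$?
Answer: $144194$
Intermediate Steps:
$h{\left(d,L \right)} = L + d$
$V{\left(F,X \right)} = - \frac{2}{3} + 229 X + \frac{2 F}{3}$ ($V{\left(F,X \right)} = - \frac{2}{3} + \frac{686 X + \left(\left(F + F\right) + X\right)}{3} = - \frac{2}{3} + \frac{686 X + \left(2 F + X\right)}{3} = - \frac{2}{3} + \frac{686 X + \left(X + 2 F\right)}{3} = - \frac{2}{3} + \frac{2 F + 687 X}{3} = - \frac{2}{3} + \left(229 X + \frac{2 F}{3}\right) = - \frac{2}{3} + 229 X + \frac{2 F}{3}$)
$V{\left(-491,126 \right)} - \left(-4131\right) 28 = \left(- \frac{2}{3} + 229 \cdot 126 + \frac{2}{3} \left(-491\right)\right) - \left(-4131\right) 28 = \left(- \frac{2}{3} + 28854 - \frac{982}{3}\right) - -115668 = 28526 + 115668 = 144194$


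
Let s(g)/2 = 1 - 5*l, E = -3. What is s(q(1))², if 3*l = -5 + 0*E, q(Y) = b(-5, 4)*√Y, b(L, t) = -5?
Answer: 3136/9 ≈ 348.44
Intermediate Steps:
q(Y) = -5*√Y
l = -5/3 (l = (-5 + 0*(-3))/3 = (-5 + 0)/3 = (⅓)*(-5) = -5/3 ≈ -1.6667)
s(g) = 56/3 (s(g) = 2*(1 - 5*(-5/3)) = 2*(1 + 25/3) = 2*(28/3) = 56/3)
s(q(1))² = (56/3)² = 3136/9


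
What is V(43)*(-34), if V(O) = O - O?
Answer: 0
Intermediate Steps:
V(O) = 0
V(43)*(-34) = 0*(-34) = 0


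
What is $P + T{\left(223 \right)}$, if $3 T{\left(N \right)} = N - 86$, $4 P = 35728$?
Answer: $\frac{26933}{3} \approx 8977.7$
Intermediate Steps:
$P = 8932$ ($P = \frac{1}{4} \cdot 35728 = 8932$)
$T{\left(N \right)} = - \frac{86}{3} + \frac{N}{3}$ ($T{\left(N \right)} = \frac{N - 86}{3} = \frac{-86 + N}{3} = - \frac{86}{3} + \frac{N}{3}$)
$P + T{\left(223 \right)} = 8932 + \left(- \frac{86}{3} + \frac{1}{3} \cdot 223\right) = 8932 + \left(- \frac{86}{3} + \frac{223}{3}\right) = 8932 + \frac{137}{3} = \frac{26933}{3}$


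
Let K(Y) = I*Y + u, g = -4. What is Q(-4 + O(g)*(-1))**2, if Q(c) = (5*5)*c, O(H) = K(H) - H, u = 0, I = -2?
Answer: 160000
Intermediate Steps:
K(Y) = -2*Y (K(Y) = -2*Y + 0 = -2*Y)
O(H) = -3*H (O(H) = -2*H - H = -3*H)
Q(c) = 25*c
Q(-4 + O(g)*(-1))**2 = (25*(-4 - 3*(-4)*(-1)))**2 = (25*(-4 + 12*(-1)))**2 = (25*(-4 - 12))**2 = (25*(-16))**2 = (-400)**2 = 160000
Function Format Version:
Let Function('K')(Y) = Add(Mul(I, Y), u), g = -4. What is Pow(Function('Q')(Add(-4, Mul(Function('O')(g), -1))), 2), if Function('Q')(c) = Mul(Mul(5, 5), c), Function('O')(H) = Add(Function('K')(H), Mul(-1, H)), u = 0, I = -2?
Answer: 160000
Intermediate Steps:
Function('K')(Y) = Mul(-2, Y) (Function('K')(Y) = Add(Mul(-2, Y), 0) = Mul(-2, Y))
Function('O')(H) = Mul(-3, H) (Function('O')(H) = Add(Mul(-2, H), Mul(-1, H)) = Mul(-3, H))
Function('Q')(c) = Mul(25, c)
Pow(Function('Q')(Add(-4, Mul(Function('O')(g), -1))), 2) = Pow(Mul(25, Add(-4, Mul(Mul(-3, -4), -1))), 2) = Pow(Mul(25, Add(-4, Mul(12, -1))), 2) = Pow(Mul(25, Add(-4, -12)), 2) = Pow(Mul(25, -16), 2) = Pow(-400, 2) = 160000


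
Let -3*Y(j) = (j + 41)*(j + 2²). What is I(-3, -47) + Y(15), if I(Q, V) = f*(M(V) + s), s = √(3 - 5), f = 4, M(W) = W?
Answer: -1628/3 + 4*I*√2 ≈ -542.67 + 5.6569*I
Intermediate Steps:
s = I*√2 (s = √(-2) = I*√2 ≈ 1.4142*I)
I(Q, V) = 4*V + 4*I*√2 (I(Q, V) = 4*(V + I*√2) = 4*V + 4*I*√2)
Y(j) = -(4 + j)*(41 + j)/3 (Y(j) = -(j + 41)*(j + 2²)/3 = -(41 + j)*(j + 4)/3 = -(41 + j)*(4 + j)/3 = -(4 + j)*(41 + j)/3)
I(-3, -47) + Y(15) = (4*(-47) + 4*I*√2) + (-164/3 - 15*15 - ⅓*15²) = (-188 + 4*I*√2) + (-164/3 - 225 - ⅓*225) = (-188 + 4*I*√2) + (-164/3 - 225 - 75) = (-188 + 4*I*√2) - 1064/3 = -1628/3 + 4*I*√2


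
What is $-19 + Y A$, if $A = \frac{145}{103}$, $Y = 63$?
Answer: $\frac{7178}{103} \approx 69.689$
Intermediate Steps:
$A = \frac{145}{103}$ ($A = 145 \cdot \frac{1}{103} = \frac{145}{103} \approx 1.4078$)
$-19 + Y A = -19 + 63 \cdot \frac{145}{103} = -19 + \frac{9135}{103} = \frac{7178}{103}$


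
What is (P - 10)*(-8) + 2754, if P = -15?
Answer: 2954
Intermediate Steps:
(P - 10)*(-8) + 2754 = (-15 - 10)*(-8) + 2754 = -25*(-8) + 2754 = 200 + 2754 = 2954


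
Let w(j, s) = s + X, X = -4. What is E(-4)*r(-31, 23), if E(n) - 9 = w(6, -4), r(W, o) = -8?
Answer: -8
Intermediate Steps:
w(j, s) = -4 + s (w(j, s) = s - 4 = -4 + s)
E(n) = 1 (E(n) = 9 + (-4 - 4) = 9 - 8 = 1)
E(-4)*r(-31, 23) = 1*(-8) = -8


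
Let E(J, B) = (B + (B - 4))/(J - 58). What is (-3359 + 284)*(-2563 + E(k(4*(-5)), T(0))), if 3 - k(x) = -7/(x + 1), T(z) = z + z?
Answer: 2072703750/263 ≈ 7.8810e+6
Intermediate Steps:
T(z) = 2*z
k(x) = 3 + 7/(1 + x) (k(x) = 3 - (-7)/(x + 1) = 3 - (-7)/(1 + x) = 3 + 7/(1 + x))
E(J, B) = (-4 + 2*B)/(-58 + J) (E(J, B) = (B + (-4 + B))/(-58 + J) = (-4 + 2*B)/(-58 + J))
(-3359 + 284)*(-2563 + E(k(4*(-5)), T(0))) = (-3359 + 284)*(-2563 + 2*(-2 + 2*0)/(-58 + (10 + 3*(4*(-5)))/(1 + 4*(-5)))) = -3075*(-2563 + 2*(-2 + 0)/(-58 + (10 + 3*(-20))/(1 - 20))) = -3075*(-2563 + 2*(-2)/(-58 + (10 - 60)/(-19))) = -3075*(-2563 + 2*(-2)/(-58 - 1/19*(-50))) = -3075*(-2563 + 2*(-2)/(-58 + 50/19)) = -3075*(-2563 + 2*(-2)/(-1052/19)) = -3075*(-2563 + 2*(-19/1052)*(-2)) = -3075*(-2563 + 19/263) = -3075*(-674050/263) = 2072703750/263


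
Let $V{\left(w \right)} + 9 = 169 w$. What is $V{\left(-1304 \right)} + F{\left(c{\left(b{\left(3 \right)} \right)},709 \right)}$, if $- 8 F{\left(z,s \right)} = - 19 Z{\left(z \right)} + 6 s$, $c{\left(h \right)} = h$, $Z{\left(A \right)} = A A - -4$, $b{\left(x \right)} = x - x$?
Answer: $- \frac{883629}{4} \approx -2.2091 \cdot 10^{5}$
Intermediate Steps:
$b{\left(x \right)} = 0$
$Z{\left(A \right)} = 4 + A^{2}$ ($Z{\left(A \right)} = A^{2} + 4 = 4 + A^{2}$)
$V{\left(w \right)} = -9 + 169 w$
$F{\left(z,s \right)} = \frac{19}{2} - \frac{3 s}{4} + \frac{19 z^{2}}{8}$ ($F{\left(z,s \right)} = - \frac{- 19 \left(4 + z^{2}\right) + 6 s}{8} = - \frac{\left(-76 - 19 z^{2}\right) + 6 s}{8} = - \frac{-76 - 19 z^{2} + 6 s}{8} = \frac{19}{2} - \frac{3 s}{4} + \frac{19 z^{2}}{8}$)
$V{\left(-1304 \right)} + F{\left(c{\left(b{\left(3 \right)} \right)},709 \right)} = \left(-9 + 169 \left(-1304\right)\right) + \left(\frac{19}{2} - \frac{2127}{4} + \frac{19 \cdot 0^{2}}{8}\right) = \left(-9 - 220376\right) + \left(\frac{19}{2} - \frac{2127}{4} + \frac{19}{8} \cdot 0\right) = -220385 + \left(\frac{19}{2} - \frac{2127}{4} + 0\right) = -220385 - \frac{2089}{4} = - \frac{883629}{4}$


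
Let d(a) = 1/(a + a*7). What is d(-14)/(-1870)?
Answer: 1/209440 ≈ 4.7746e-6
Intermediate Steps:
d(a) = 1/(8*a) (d(a) = 1/(a + 7*a) = 1/(8*a))
d(-14)/(-1870) = ((⅛)/(-14))/(-1870) = ((⅛)*(-1/14))*(-1/1870) = -1/112*(-1/1870) = 1/209440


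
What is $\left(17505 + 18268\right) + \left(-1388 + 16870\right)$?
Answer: $51255$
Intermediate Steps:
$\left(17505 + 18268\right) + \left(-1388 + 16870\right) = 35773 + 15482 = 51255$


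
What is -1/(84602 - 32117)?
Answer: -1/52485 ≈ -1.9053e-5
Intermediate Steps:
-1/(84602 - 32117) = -1/52485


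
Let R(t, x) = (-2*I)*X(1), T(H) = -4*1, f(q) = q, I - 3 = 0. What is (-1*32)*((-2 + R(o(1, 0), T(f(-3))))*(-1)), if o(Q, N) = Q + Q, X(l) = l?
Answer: -256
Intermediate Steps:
o(Q, N) = 2*Q
I = 3 (I = 3 + 0 = 3)
T(H) = -4
R(t, x) = -6 (R(t, x) = -2*3*1 = -6*1 = -6)
(-1*32)*((-2 + R(o(1, 0), T(f(-3))))*(-1)) = (-1*32)*((-2 - 6)*(-1)) = -(-256)*(-1) = -32*8 = -256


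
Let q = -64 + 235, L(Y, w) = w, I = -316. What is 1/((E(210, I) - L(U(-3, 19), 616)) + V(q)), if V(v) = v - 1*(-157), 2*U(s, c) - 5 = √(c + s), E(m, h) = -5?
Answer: -1/293 ≈ -0.0034130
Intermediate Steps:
U(s, c) = 5/2 + √(c + s)/2
q = 171
V(v) = 157 + v (V(v) = v + 157 = 157 + v)
1/((E(210, I) - L(U(-3, 19), 616)) + V(q)) = 1/((-5 - 1*616) + (157 + 171)) = 1/((-5 - 616) + 328) = 1/(-621 + 328) = 1/(-293) = -1/293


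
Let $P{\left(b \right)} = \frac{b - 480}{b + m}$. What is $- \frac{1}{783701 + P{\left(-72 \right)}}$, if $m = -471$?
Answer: $- \frac{181}{141850065} \approx -1.276 \cdot 10^{-6}$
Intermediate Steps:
$P{\left(b \right)} = \frac{-480 + b}{-471 + b}$ ($P{\left(b \right)} = \frac{b - 480}{b - 471} = \frac{-480 + b}{-471 + b}$)
$- \frac{1}{783701 + P{\left(-72 \right)}} = - \frac{1}{783701 + \frac{-480 - 72}{-471 - 72}} = - \frac{1}{783701 + \frac{1}{-543} \left(-552\right)} = - \frac{1}{783701 - - \frac{184}{181}} = - \frac{1}{783701 + \frac{184}{181}} = - \frac{1}{\frac{141850065}{181}} = \left(-1\right) \frac{181}{141850065} = - \frac{181}{141850065}$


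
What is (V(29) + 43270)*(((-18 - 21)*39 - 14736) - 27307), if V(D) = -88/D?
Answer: -54661580488/29 ≈ -1.8849e+9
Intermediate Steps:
(V(29) + 43270)*(((-18 - 21)*39 - 14736) - 27307) = (-88/29 + 43270)*(((-18 - 21)*39 - 14736) - 27307) = (-88*1/29 + 43270)*((-39*39 - 14736) - 27307) = (-88/29 + 43270)*((-1521 - 14736) - 27307) = 1254742*(-16257 - 27307)/29 = (1254742/29)*(-43564) = -54661580488/29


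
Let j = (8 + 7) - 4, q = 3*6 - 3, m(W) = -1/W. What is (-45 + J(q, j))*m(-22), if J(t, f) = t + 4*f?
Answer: 7/11 ≈ 0.63636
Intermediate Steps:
q = 15 (q = 18 - 3 = 15)
j = 11 (j = 15 - 4 = 11)
(-45 + J(q, j))*m(-22) = (-45 + (15 + 4*11))*(-1/(-22)) = (-45 + (15 + 44))*(-1*(-1/22)) = (-45 + 59)*(1/22) = 14*(1/22) = 7/11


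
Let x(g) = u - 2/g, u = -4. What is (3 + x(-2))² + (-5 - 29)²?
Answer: 1156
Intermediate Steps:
x(g) = -4 - 2/g
(3 + x(-2))² + (-5 - 29)² = (3 + (-4 - 2/(-2)))² + (-5 - 29)² = (3 + (-4 - 2*(-½)))² + (-34)² = (3 + (-4 + 1))² + 1156 = (3 - 3)² + 1156 = 0² + 1156 = 0 + 1156 = 1156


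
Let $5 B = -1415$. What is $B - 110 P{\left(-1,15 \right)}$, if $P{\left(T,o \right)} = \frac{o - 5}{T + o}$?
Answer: $- \frac{2531}{7} \approx -361.57$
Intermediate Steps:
$B = -283$ ($B = \frac{1}{5} \left(-1415\right) = -283$)
$P{\left(T,o \right)} = \frac{-5 + o}{T + o}$
$B - 110 P{\left(-1,15 \right)} = -283 - 110 \frac{-5 + 15}{-1 + 15} = -283 - 110 \cdot \frac{1}{14} \cdot 10 = -283 - \frac{550}{7} = - \frac{2531}{7}$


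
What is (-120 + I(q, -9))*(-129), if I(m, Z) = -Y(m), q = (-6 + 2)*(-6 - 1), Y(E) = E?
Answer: 19092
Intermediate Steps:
q = 28 (q = -4*(-7) = 28)
I(m, Z) = -m
(-120 + I(q, -9))*(-129) = (-120 - 1*28)*(-129) = (-120 - 28)*(-129) = -148*(-129) = 19092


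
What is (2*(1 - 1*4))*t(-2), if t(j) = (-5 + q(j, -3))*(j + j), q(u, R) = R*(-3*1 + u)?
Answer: 240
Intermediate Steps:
q(u, R) = R*(-3 + u)
t(j) = 2*j*(4 - 3*j) (t(j) = (-5 - 3*(-3 + j))*(j + j) = (-5 + (9 - 3*j))*(2*j) = (4 - 3*j)*(2*j) = 2*j*(4 - 3*j))
(2*(1 - 1*4))*t(-2) = (2*(1 - 1*4))*(2*(-2)*(4 - 3*(-2))) = (2*(1 - 4))*(2*(-2)*(4 + 6)) = (2*(-3))*(2*(-2)*10) = -6*(-40) = 240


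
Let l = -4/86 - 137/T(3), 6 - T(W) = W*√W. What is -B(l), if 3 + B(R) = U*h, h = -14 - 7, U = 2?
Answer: 45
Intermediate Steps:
T(W) = 6 - W^(3/2) (T(W) = 6 - W*√W = 6 - W^(3/2))
h = -21
l = -2/43 - 137/(6 - 3*√3) (l = -4/86 - 137/(6 - 3^(3/2)) = -4*1/86 - 137/(6 - 3*√3) = -2/43 - 137/(6 - 3*√3) ≈ -170.48)
B(R) = -45 (B(R) = -3 + 2*(-21) = -3 - 42 = -45)
-B(l) = -1*(-45) = 45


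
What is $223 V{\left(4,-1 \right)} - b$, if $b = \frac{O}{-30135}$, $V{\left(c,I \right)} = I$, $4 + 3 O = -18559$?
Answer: $- \frac{20178878}{90405} \approx -223.21$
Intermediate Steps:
$O = - \frac{18563}{3}$ ($O = - \frac{4}{3} + \frac{1}{3} \left(-18559\right) = - \frac{4}{3} - \frac{18559}{3} = - \frac{18563}{3} \approx -6187.7$)
$b = \frac{18563}{90405}$ ($b = - \frac{18563}{3 \left(-30135\right)} = \left(- \frac{18563}{3}\right) \left(- \frac{1}{30135}\right) = \frac{18563}{90405} \approx 0.20533$)
$223 V{\left(4,-1 \right)} - b = 223 \left(-1\right) - \frac{18563}{90405} = -223 - \frac{18563}{90405} = - \frac{20178878}{90405}$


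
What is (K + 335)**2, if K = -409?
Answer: 5476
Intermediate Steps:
(K + 335)**2 = (-409 + 335)**2 = (-74)**2 = 5476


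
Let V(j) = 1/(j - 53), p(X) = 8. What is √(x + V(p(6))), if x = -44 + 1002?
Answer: √215545/15 ≈ 30.951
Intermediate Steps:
V(j) = 1/(-53 + j)
x = 958
√(x + V(p(6))) = √(958 + 1/(-53 + 8)) = √(958 + 1/(-45)) = √(958 - 1/45) = √(43109/45) = √215545/15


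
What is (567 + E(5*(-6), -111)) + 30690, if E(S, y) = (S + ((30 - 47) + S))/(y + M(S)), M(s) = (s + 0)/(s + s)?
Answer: 6907951/221 ≈ 31258.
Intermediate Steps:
M(s) = ½ (M(s) = s/((2*s)) = s*(1/(2*s)) = ½)
E(S, y) = (-17 + 2*S)/(½ + y) (E(S, y) = (S + ((30 - 47) + S))/(y + ½) = (S + (-17 + S))/(½ + y) = (-17 + 2*S)/(½ + y))
(567 + E(5*(-6), -111)) + 30690 = (567 + 2*(-17 + 2*(5*(-6)))/(1 + 2*(-111))) + 30690 = (567 + 2*(-17 + 2*(-30))/(1 - 222)) + 30690 = (567 + 2*(-17 - 60)/(-221)) + 30690 = (567 + 2*(-1/221)*(-77)) + 30690 = (567 + 154/221) + 30690 = 125461/221 + 30690 = 6907951/221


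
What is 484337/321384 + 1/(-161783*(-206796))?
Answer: 192904953524675/128002951627368 ≈ 1.5070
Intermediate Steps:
484337/321384 + 1/(-161783*(-206796)) = 484337*(1/321384) - 1/161783*(-1/206796) = 69191/45912 + 1/33456077268 = 192904953524675/128002951627368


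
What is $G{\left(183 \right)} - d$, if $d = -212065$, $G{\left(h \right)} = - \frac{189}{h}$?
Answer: $\frac{12935902}{61} \approx 2.1206 \cdot 10^{5}$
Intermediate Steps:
$G{\left(183 \right)} - d = - \frac{189}{183} - -212065 = \left(-189\right) \frac{1}{183} + 212065 = - \frac{63}{61} + 212065 = \frac{12935902}{61}$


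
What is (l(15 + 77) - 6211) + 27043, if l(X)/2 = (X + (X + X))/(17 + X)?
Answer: 2271240/109 ≈ 20837.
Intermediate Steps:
l(X) = 6*X/(17 + X) (l(X) = 2*((X + (X + X))/(17 + X)) = 2*((X + 2*X)/(17 + X)) = 2*((3*X)/(17 + X)) = 2*(3*X/(17 + X)) = 6*X/(17 + X))
(l(15 + 77) - 6211) + 27043 = (6*(15 + 77)/(17 + (15 + 77)) - 6211) + 27043 = (6*92/(17 + 92) - 6211) + 27043 = (6*92/109 - 6211) + 27043 = (6*92*(1/109) - 6211) + 27043 = (552/109 - 6211) + 27043 = -676447/109 + 27043 = 2271240/109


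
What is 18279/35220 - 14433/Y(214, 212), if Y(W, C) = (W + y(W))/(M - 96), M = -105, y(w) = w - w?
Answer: 17029715661/1256180 ≈ 13557.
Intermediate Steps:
y(w) = 0
Y(W, C) = -W/201 (Y(W, C) = (W + 0)/(-105 - 96) = W/(-201) = W*(-1/201) = -W/201)
18279/35220 - 14433/Y(214, 212) = 18279/35220 - 14433/((-1/201*214)) = 18279*(1/35220) - 14433/(-214/201) = 6093/11740 - 14433*(-201/214) = 6093/11740 + 2901033/214 = 17029715661/1256180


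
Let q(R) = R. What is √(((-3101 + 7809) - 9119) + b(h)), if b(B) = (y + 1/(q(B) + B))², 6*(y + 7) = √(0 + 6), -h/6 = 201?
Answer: √(-25375995935 - 13575540*√6)/2412 ≈ 66.087*I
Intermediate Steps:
h = -1206 (h = -6*201 = -1206)
y = -7 + √6/6 (y = -7 + √(0 + 6)/6 = -7 + √6/6 ≈ -6.5918)
b(B) = (-7 + 1/(2*B) + √6/6)² (b(B) = ((-7 + √6/6) + 1/(B + B))² = ((-7 + √6/6) + 1/(2*B))² = (-7 + 1/(2*B) + √6/6)²)
√(((-3101 + 7809) - 9119) + b(h)) = √(((-3101 + 7809) - 9119) + (1/36)*(-3 - 1206*(42 - √6))²/(-1206)²) = √((4708 - 9119) + (1/36)*(1/1454436)*(-3 + (-50652 + 1206*√6))²) = √(-4411 + (1/36)*(1/1454436)*(-50655 + 1206*√6)²) = √(-4411 + (-50655 + 1206*√6)²/52359696)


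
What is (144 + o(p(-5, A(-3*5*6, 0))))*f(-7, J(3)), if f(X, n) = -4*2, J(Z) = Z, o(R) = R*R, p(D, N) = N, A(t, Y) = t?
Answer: -65952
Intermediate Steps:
o(R) = R²
f(X, n) = -8
(144 + o(p(-5, A(-3*5*6, 0))))*f(-7, J(3)) = (144 + (-3*5*6)²)*(-8) = (144 + (-15*6)²)*(-8) = (144 + (-90)²)*(-8) = (144 + 8100)*(-8) = 8244*(-8) = -65952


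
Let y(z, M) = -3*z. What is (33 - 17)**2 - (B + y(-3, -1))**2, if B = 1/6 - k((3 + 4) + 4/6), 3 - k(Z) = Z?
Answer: 2327/36 ≈ 64.639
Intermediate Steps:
k(Z) = 3 - Z
B = 29/6 (B = 1/6 - (3 - ((3 + 4) + 4/6)) = 1/6 - (3 - (7 + 4*(1/6))) = 1/6 - (3 - (7 + 2/3)) = 1/6 - (3 - 1*23/3) = 1/6 - (3 - 23/3) = 1/6 - 1*(-14/3) = 1/6 + 14/3 = 29/6 ≈ 4.8333)
(33 - 17)**2 - (B + y(-3, -1))**2 = (33 - 17)**2 - (29/6 - 3*(-3))**2 = 16**2 - (29/6 + 9)**2 = 256 - (83/6)**2 = 256 - 1*6889/36 = 256 - 6889/36 = 2327/36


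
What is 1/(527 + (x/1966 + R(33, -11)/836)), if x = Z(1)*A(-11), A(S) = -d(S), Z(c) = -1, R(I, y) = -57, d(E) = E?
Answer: 43252/22790613 ≈ 0.0018978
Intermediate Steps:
A(S) = -S
x = -11 (x = -(-1)*(-11) = -1*11 = -11)
1/(527 + (x/1966 + R(33, -11)/836)) = 1/(527 + (-11/1966 - 57/836)) = 1/(527 + (-11*1/1966 - 57*1/836)) = 1/(527 + (-11/1966 - 3/44)) = 1/(527 - 3191/43252) = 1/(22790613/43252) = 43252/22790613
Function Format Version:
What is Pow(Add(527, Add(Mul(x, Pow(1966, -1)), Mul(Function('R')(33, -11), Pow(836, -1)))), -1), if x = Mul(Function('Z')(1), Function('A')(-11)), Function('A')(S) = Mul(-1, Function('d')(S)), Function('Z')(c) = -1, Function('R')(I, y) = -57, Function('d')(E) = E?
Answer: Rational(43252, 22790613) ≈ 0.0018978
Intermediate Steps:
Function('A')(S) = Mul(-1, S)
x = -11 (x = Mul(-1, Mul(-1, -11)) = Mul(-1, 11) = -11)
Pow(Add(527, Add(Mul(x, Pow(1966, -1)), Mul(Function('R')(33, -11), Pow(836, -1)))), -1) = Pow(Add(527, Add(Mul(-11, Pow(1966, -1)), Mul(-57, Pow(836, -1)))), -1) = Pow(Add(527, Add(Mul(-11, Rational(1, 1966)), Mul(-57, Rational(1, 836)))), -1) = Pow(Add(527, Add(Rational(-11, 1966), Rational(-3, 44))), -1) = Pow(Add(527, Rational(-3191, 43252)), -1) = Pow(Rational(22790613, 43252), -1) = Rational(43252, 22790613)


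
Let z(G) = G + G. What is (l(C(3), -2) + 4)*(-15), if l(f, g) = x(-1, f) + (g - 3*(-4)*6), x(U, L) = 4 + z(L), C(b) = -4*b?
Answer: -810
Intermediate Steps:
z(G) = 2*G
x(U, L) = 4 + 2*L
l(f, g) = 76 + g + 2*f (l(f, g) = (4 + 2*f) + (g - 3*(-4)*6) = (4 + 2*f) + (g + 12*6) = (4 + 2*f) + (g + 72) = (4 + 2*f) + (72 + g) = 76 + g + 2*f)
(l(C(3), -2) + 4)*(-15) = ((76 - 2 + 2*(-4*3)) + 4)*(-15) = ((76 - 2 + 2*(-12)) + 4)*(-15) = ((76 - 2 - 24) + 4)*(-15) = (50 + 4)*(-15) = 54*(-15) = -810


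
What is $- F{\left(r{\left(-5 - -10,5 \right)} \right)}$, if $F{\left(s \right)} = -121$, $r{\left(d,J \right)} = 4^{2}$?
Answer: $121$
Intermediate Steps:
$r{\left(d,J \right)} = 16$
$- F{\left(r{\left(-5 - -10,5 \right)} \right)} = \left(-1\right) \left(-121\right) = 121$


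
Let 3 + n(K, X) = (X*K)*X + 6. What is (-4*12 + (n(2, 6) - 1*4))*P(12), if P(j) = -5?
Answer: -115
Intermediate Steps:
n(K, X) = 3 + K*X² (n(K, X) = -3 + ((X*K)*X + 6) = -3 + ((K*X)*X + 6) = -3 + (K*X² + 6) = -3 + (6 + K*X²) = 3 + K*X²)
(-4*12 + (n(2, 6) - 1*4))*P(12) = (-4*12 + ((3 + 2*6²) - 1*4))*(-5) = (-48 + ((3 + 2*36) - 4))*(-5) = (-48 + ((3 + 72) - 4))*(-5) = (-48 + (75 - 4))*(-5) = (-48 + 71)*(-5) = 23*(-5) = -115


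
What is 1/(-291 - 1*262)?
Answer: -1/553 ≈ -0.0018083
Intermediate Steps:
1/(-291 - 1*262) = 1/(-291 - 262) = 1/(-553) = -1/553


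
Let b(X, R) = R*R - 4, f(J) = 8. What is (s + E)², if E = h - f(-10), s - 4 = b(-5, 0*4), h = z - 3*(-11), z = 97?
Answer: 14884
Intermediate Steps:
b(X, R) = -4 + R² (b(X, R) = R² - 4 = -4 + R²)
h = 130 (h = 97 - 3*(-11) = 97 + 33 = 130)
s = 0 (s = 4 + (-4 + (0*4)²) = 4 + (-4 + 0²) = 4 + (-4 + 0) = 4 - 4 = 0)
E = 122 (E = 130 - 1*8 = 130 - 8 = 122)
(s + E)² = (0 + 122)² = 122² = 14884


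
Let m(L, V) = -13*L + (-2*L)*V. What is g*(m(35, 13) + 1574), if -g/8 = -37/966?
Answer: 30932/483 ≈ 64.041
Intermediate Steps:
g = 148/483 (g = -(-296)/966 = -8*(-37/966) = 148/483 ≈ 0.30642)
m(L, V) = -13*L - 2*L*V
g*(m(35, 13) + 1574) = 148*(-1*35*(13 + 2*13) + 1574)/483 = 148*(-1*35*(13 + 26) + 1574)/483 = 148*(-1*35*39 + 1574)/483 = 148*(-1365 + 1574)/483 = (148/483)*209 = 30932/483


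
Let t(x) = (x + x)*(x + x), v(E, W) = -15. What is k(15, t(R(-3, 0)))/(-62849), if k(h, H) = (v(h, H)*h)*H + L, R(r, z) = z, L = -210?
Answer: 210/62849 ≈ 0.0033413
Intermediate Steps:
t(x) = 4*x² (t(x) = (2*x)*(2*x) = 4*x²)
k(h, H) = -210 - 15*H*h (k(h, H) = (-15*h)*H - 210 = -15*H*h - 210 = -210 - 15*H*h)
k(15, t(R(-3, 0)))/(-62849) = (-210 - 15*4*0²*15)/(-62849) = (-210 - 15*4*0*15)*(-1/62849) = (-210 - 15*0*15)*(-1/62849) = (-210 + 0)*(-1/62849) = -210*(-1/62849) = 210/62849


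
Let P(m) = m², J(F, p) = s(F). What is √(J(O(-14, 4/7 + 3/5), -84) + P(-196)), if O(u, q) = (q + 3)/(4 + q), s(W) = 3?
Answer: √38419 ≈ 196.01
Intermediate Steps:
O(u, q) = (3 + q)/(4 + q)
J(F, p) = 3
√(J(O(-14, 4/7 + 3/5), -84) + P(-196)) = √(3 + (-196)²) = √(3 + 38416) = √38419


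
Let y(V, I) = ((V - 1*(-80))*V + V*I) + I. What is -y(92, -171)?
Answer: 79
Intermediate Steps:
y(V, I) = I + I*V + V*(80 + V) (y(V, I) = ((V + 80)*V + I*V) + I = ((80 + V)*V + I*V) + I = (V*(80 + V) + I*V) + I = (I*V + V*(80 + V)) + I = I + I*V + V*(80 + V))
-y(92, -171) = -(-171 + 92² + 80*92 - 171*92) = -(-171 + 8464 + 7360 - 15732) = -1*(-79) = 79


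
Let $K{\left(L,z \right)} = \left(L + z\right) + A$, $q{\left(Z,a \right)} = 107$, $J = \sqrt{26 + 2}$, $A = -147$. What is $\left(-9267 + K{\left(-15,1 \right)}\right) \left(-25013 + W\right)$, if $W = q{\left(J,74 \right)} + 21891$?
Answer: $28425420$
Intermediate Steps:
$J = 2 \sqrt{7}$ ($J = \sqrt{28} = 2 \sqrt{7} \approx 5.2915$)
$K{\left(L,z \right)} = -147 + L + z$ ($K{\left(L,z \right)} = \left(L + z\right) - 147 = -147 + L + z$)
$W = 21998$ ($W = 107 + 21891 = 21998$)
$\left(-9267 + K{\left(-15,1 \right)}\right) \left(-25013 + W\right) = \left(-9267 - 161\right) \left(-25013 + 21998\right) = \left(-9267 - 161\right) \left(-3015\right) = \left(-9428\right) \left(-3015\right) = 28425420$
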